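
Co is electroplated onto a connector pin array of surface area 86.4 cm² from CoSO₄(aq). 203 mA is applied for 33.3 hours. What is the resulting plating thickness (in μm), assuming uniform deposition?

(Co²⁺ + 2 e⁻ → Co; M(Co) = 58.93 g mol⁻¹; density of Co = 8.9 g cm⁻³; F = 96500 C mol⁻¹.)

Q = I·t = 0.2030 × 119880 = 24340 C; n(e⁻) = 0.2522 mol.
n(Co) = n(e⁻)/2 = 0.1261 mol, so m = 0.1261 × 58.93 = 7.431 g.
Volume = m/ρ = 7.431 / 8.9 = 0.8349 cm³.
Thickness = V/A = 0.8349 / 86.4 = 0.00966 cm = 96.6 μm.

96.6 μm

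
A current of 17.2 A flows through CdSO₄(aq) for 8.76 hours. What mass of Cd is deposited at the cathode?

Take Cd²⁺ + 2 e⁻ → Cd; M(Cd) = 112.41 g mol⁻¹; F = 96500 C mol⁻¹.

316 g

Q = I·t = 17.20 A × 31536 s = 542400 C.
n(e⁻) = Q/F = 542400 / 96500 = 5.621 mol.
Cd²⁺ + 2 e⁻ → Cd, so n(Cd) = n(e⁻)/2 = 2.810 mol.
m = n·M = 2.810 × 112.41 = 316 g.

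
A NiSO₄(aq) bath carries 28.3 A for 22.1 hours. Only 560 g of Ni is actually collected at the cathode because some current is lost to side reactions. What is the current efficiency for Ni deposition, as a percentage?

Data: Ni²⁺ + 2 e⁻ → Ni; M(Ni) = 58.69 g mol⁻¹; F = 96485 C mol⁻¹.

Q = I·t = 28.30 × 79560 = 2252000 C; n(e⁻) = 2252000/96485 = 23.34 mol.
Theoretical n(Ni) = n(e⁻)/2 = 11.67 mol, i.e. m_theo = 11.67 × 58.69 = 684.8 g.
Efficiency = m_actual / m_theo = 560 / 684.8 = 81.8 %.

81.8 %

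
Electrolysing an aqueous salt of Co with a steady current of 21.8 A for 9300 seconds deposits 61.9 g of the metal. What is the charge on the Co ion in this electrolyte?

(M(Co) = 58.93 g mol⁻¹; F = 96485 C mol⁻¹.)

+2

Q = I·t = 21.80 A × 9300.0 s = 202700 C, so n(e⁻) = 202700/96485 = 2.101 mol.
n(Co) deposited = 61.9 / 58.93 = 1.050 mol.
Electrons per atom = n(e⁻)/n(Co) = 2.101 / 1.050 = 2.00 ≈ 2, so the ion is Co²⁺.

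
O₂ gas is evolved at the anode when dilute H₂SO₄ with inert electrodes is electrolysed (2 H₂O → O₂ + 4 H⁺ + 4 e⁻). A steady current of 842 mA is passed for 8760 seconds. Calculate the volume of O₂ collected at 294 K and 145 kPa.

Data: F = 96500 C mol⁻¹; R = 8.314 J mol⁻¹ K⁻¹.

0.322 L

Q = I·t = 0.8420 A × 8760.0 s = 7376 C.
n(e⁻) = Q/F = 7376 / 96500 = 0.07643 mol.
4 electrons are transferred per O₂ molecule, so n(O₂) = 0.07643 / 4 = 0.01911 mol.
V = nRT/P = (0.01911 × 8.314 × 294) / (145 × 10³ Pa) = 3.22 × 10⁻⁴ m³ = 0.322 L.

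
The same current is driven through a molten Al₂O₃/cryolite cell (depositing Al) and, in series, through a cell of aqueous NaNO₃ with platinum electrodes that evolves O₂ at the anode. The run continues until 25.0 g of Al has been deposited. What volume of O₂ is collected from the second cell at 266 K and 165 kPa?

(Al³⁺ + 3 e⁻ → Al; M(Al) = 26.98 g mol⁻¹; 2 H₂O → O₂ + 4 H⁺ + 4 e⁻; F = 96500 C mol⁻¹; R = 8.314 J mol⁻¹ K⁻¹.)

n(Al) = 25.0 / 26.98 = 0.9266 mol, so n(e⁻) = 3 × 0.9266 = 2.780 mol.
The cells are in series, so the same 2.780 mol of electrons passes through the second cell.
2 H₂O → O₂ + 4 H⁺ + 4 e⁻ — 4 mol e⁻ per mol O₂, so n(O₂) = 2.780/4 = 0.6950 mol.
V = nRT/P = (0.6950 × 8.314 × 266) / (165 × 10³) = 0.00931 m³ = 9.31 L.

9.31 L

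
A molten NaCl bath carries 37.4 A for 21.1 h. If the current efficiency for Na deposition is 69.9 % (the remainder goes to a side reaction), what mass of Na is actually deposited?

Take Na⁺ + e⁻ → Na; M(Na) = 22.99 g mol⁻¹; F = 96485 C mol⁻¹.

Q = I·t = 37.40 × 75960 = 2841000 C.
n(e⁻) = 2841000/96485 = 29.44 mol; theoretically n(Na) = 29.44/1 = 29.44 mol, m_theo = 676.9 g.
At 69.9 % efficiency, m_actual = 0.699 × 676.9 = 473 g.

473 g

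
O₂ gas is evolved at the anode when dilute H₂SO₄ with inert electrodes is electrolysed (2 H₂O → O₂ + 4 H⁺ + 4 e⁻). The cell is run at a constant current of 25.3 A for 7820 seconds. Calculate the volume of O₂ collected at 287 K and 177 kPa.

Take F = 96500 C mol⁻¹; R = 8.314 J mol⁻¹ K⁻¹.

Q = I·t = 25.30 A × 7820.0 s = 197800 C.
n(e⁻) = Q/F = 197800 / 96500 = 2.050 mol.
4 electrons are transferred per O₂ molecule, so n(O₂) = 2.050 / 4 = 0.5126 mol.
V = nRT/P = (0.5126 × 8.314 × 287) / (177 × 10³ Pa) = 0.00691 m³ = 6.91 L.

6.91 L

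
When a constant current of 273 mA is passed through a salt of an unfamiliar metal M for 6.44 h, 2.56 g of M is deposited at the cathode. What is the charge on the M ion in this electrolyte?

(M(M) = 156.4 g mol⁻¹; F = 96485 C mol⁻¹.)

Q = I·t = 0.2730 A × 23184 s = 6329 C, so n(e⁻) = 6329/96485 = 0.06560 mol.
n(M) deposited = 2.56 / 156.4 = 0.01637 mol.
Electrons per atom = n(e⁻)/n(M) = 0.06560 / 0.01637 = 4.01 ≈ 4, so the ion is M⁴⁺.

+4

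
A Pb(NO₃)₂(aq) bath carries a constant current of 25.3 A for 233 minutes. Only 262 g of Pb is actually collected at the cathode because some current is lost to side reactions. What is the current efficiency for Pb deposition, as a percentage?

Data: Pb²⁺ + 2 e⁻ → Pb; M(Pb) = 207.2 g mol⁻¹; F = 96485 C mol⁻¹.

Q = I·t = 25.30 × 13980 = 353700 C; n(e⁻) = 353700/96485 = 3.666 mol.
Theoretical n(Pb) = n(e⁻)/2 = 1.833 mol, i.e. m_theo = 1.833 × 207.2 = 379.8 g.
Efficiency = m_actual / m_theo = 262 / 379.8 = 69.0 %.

69.0 %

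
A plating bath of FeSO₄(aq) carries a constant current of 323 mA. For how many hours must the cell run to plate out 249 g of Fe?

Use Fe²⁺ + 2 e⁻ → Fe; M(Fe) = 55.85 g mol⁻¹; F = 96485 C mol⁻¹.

n(Fe) = m/M = 249 / 55.85 = 4.458 mol.
Each Fe atom requires 2 electrons, so n(e⁻) = 2 × 4.458 = 8.917 mol.
Q = n(e⁻)·F = 8.917 × 96485 = 860300 C.
t = Q/I = 860300 / 0.3230 A = 2664000 s = 740 h.

740 h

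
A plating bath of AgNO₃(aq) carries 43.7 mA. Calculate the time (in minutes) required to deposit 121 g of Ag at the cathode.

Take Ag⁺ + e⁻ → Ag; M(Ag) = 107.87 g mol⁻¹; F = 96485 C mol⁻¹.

n(Ag) = m/M = 121 / 107.87 = 1.122 mol.
Each Ag atom requires 1 electron, so n(e⁻) = 1 × 1.122 = 1.122 mol.
Q = n(e⁻)·F = 1.122 × 96485 = 108200 C.
t = Q/I = 108200 / 0.04370 A = 2477000 s = 41300 min.

41300 min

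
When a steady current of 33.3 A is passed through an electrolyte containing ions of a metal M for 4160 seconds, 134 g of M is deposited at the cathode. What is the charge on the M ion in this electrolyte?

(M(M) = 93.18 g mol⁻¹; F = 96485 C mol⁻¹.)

Q = I·t = 33.30 A × 4160.0 s = 138500 C, so n(e⁻) = 138500/96485 = 1.436 mol.
n(M) deposited = 134 / 93.18 = 1.438 mol.
Electrons per atom = n(e⁻)/n(M) = 1.436 / 1.438 = 0.998 ≈ 1, so the ion is M⁺.

+1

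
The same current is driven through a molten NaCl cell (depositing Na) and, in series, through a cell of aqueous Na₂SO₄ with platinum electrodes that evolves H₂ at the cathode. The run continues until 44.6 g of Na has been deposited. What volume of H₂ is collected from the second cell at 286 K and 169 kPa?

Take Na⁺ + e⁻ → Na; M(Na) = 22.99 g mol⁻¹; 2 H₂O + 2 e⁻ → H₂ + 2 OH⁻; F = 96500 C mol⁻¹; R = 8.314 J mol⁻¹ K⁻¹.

13.6 L

n(Na) = 44.6 / 22.99 = 1.940 mol, so n(e⁻) = 1 × 1.940 = 1.940 mol.
The cells are in series, so the same 1.940 mol of electrons passes through the second cell.
2 H₂O + 2 e⁻ → H₂ + 2 OH⁻ — 2 mol e⁻ per mol H₂, so n(H₂) = 1.940/2 = 0.9700 mol.
V = nRT/P = (0.9700 × 8.314 × 286) / (169 × 10³) = 0.0136 m³ = 13.6 L.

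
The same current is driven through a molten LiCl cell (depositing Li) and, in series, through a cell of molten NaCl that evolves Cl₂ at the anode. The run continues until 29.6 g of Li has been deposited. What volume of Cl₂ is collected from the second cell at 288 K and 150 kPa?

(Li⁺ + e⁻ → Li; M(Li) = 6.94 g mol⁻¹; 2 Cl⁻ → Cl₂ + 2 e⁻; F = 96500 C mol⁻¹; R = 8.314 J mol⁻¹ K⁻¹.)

n(Li) = 29.6 / 6.94 = 4.265 mol, so n(e⁻) = 1 × 4.265 = 4.265 mol.
The cells are in series, so the same 4.265 mol of electrons passes through the second cell.
2 Cl⁻ → Cl₂ + 2 e⁻ — 2 mol e⁻ per mol Cl₂, so n(Cl₂) = 4.265/2 = 2.133 mol.
V = nRT/P = (2.133 × 8.314 × 288) / (150 × 10³) = 0.0340 m³ = 34.0 L.

34.0 L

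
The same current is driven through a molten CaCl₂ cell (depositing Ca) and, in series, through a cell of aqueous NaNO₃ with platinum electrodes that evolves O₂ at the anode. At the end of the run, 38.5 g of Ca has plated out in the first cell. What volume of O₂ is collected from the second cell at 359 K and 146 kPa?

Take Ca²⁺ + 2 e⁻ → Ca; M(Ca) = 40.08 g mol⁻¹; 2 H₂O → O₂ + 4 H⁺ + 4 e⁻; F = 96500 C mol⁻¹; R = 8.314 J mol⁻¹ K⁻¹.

n(Ca) = 38.5 / 40.08 = 0.9606 mol, so n(e⁻) = 2 × 0.9606 = 1.921 mol.
The cells are in series, so the same 1.921 mol of electrons passes through the second cell.
2 H₂O → O₂ + 4 H⁺ + 4 e⁻ — 4 mol e⁻ per mol O₂, so n(O₂) = 1.921/4 = 0.4803 mol.
V = nRT/P = (0.4803 × 8.314 × 359) / (146 × 10³) = 0.00982 m³ = 9.82 L.

9.82 L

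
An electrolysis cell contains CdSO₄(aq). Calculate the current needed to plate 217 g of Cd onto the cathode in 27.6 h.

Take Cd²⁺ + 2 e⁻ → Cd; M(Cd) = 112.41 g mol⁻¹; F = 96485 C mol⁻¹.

n(Cd) = 217 / 112.41 = 1.930 mol.
n(e⁻) = 2 × 1.930 = 3.861 mol.
Q = n(e⁻)·F = 3.861 × 96485 = 372500 C.
I = Q/t = 372500 / 99360 s = 3.75 A.

3.75 A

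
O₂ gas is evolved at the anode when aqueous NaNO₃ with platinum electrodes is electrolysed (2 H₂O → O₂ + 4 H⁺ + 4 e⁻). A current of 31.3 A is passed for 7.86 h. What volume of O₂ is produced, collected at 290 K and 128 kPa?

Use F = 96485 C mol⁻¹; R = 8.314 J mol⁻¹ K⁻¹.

Q = I·t = 31.30 A × 28296 s = 885700 C.
n(e⁻) = Q/F = 885700 / 96485 = 9.179 mol.
4 electrons are transferred per O₂ molecule, so n(O₂) = 9.179 / 4 = 2.295 mol.
V = nRT/P = (2.295 × 8.314 × 290) / (128 × 10³ Pa) = 0.0432 m³ = 43.2 L.

43.2 L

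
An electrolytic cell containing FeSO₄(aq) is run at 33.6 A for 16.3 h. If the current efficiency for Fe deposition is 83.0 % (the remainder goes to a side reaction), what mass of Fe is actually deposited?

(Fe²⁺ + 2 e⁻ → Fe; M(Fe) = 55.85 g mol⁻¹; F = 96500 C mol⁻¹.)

Q = I·t = 33.60 × 58680 = 1972000 C.
n(e⁻) = 1972000/96500 = 20.43 mol; theoretically n(Fe) = 20.43/2 = 10.22 mol, m_theo = 570.6 g.
At 83.0 % efficiency, m_actual = 0.830 × 570.6 = 474 g.

474 g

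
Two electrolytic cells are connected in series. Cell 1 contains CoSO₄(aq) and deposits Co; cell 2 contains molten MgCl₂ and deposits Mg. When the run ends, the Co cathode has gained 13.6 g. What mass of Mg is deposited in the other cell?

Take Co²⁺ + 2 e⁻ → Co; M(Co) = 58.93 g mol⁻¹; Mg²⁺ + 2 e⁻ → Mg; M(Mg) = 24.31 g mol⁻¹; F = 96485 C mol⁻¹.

n(Co) = 13.6 / 58.93 = 0.2308 mol.
Since Co²⁺ + 2 e⁻ → Co, n(e⁻) passed = 2 × 0.2308 = 0.4616 mol.
Cells in series carry the same charge, so the same 0.4616 mol of electrons passes through cell 2.
Mg²⁺ + 2 e⁻ → Mg, so n(Mg) = 0.4616 / 2 = 0.2308 mol.
m(Mg) = 0.2308 × 24.31 = 5.61 g.

5.61 g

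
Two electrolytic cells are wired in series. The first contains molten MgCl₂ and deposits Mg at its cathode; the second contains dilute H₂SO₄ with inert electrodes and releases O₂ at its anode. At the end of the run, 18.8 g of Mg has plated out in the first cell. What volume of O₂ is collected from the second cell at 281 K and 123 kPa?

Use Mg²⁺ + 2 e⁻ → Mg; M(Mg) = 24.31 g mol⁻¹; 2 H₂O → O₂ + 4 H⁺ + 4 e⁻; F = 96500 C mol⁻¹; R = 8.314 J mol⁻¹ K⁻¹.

7.34 L

n(Mg) = 18.8 / 24.31 = 0.7733 mol, so n(e⁻) = 2 × 0.7733 = 1.547 mol.
The cells are in series, so the same 1.547 mol of electrons passes through the second cell.
2 H₂O → O₂ + 4 H⁺ + 4 e⁻ — 4 mol e⁻ per mol O₂, so n(O₂) = 1.547/4 = 0.3867 mol.
V = nRT/P = (0.3867 × 8.314 × 281) / (123 × 10³) = 0.00734 m³ = 7.34 L.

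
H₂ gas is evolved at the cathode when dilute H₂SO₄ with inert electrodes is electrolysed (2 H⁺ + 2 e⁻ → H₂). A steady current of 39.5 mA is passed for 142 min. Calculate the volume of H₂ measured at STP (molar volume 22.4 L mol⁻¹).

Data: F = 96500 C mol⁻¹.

0.0391 L

Q = I·t = 0.03950 A × 8520.0 s = 336.5 C.
n(e⁻) = Q/F = 336.5 / 96500 = 0.003487 mol.
2 electrons are transferred per H₂ molecule, so n(H₂) = 0.003487 / 2 = 0.001744 mol.
V = n × V_m = 0.001744 × 22.4 = 0.0391 L.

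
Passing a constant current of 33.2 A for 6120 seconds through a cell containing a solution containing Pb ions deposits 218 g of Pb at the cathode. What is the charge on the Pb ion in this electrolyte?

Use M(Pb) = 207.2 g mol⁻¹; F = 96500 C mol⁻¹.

Q = I·t = 33.20 A × 6120.0 s = 203200 C, so n(e⁻) = 203200/96500 = 2.106 mol.
n(Pb) deposited = 218 / 207.2 = 1.052 mol.
Electrons per atom = n(e⁻)/n(Pb) = 2.106 / 1.052 = 2.00 ≈ 2, so the ion is Pb²⁺.

+2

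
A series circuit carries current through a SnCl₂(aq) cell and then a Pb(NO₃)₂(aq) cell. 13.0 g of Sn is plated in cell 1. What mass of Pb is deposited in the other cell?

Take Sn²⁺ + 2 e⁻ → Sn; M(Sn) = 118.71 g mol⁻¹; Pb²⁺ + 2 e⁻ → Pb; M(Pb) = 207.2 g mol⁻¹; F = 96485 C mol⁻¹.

22.7 g

n(Sn) = 13.0 / 118.71 = 0.1095 mol.
Since Sn²⁺ + 2 e⁻ → Sn, n(e⁻) passed = 2 × 0.1095 = 0.2190 mol.
Cells in series carry the same charge, so the same 0.2190 mol of electrons passes through cell 2.
Pb²⁺ + 2 e⁻ → Pb, so n(Pb) = 0.2190 / 2 = 0.1095 mol.
m(Pb) = 0.1095 × 207.2 = 22.7 g.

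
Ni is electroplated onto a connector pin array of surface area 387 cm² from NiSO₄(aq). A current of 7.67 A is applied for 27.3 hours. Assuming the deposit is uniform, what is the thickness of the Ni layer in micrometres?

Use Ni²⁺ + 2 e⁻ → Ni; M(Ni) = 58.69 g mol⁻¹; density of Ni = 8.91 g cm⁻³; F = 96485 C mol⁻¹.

665 μm

Q = I·t = 7.670 × 98280 = 753800 C; n(e⁻) = 7.813 mol.
n(Ni) = n(e⁻)/2 = 3.906 mol, so m = 3.906 × 58.69 = 229.3 g.
Volume = m/ρ = 229.3 / 8.91 = 25.73 cm³.
Thickness = V/A = 25.73 / 387 = 0.0665 cm = 665 μm.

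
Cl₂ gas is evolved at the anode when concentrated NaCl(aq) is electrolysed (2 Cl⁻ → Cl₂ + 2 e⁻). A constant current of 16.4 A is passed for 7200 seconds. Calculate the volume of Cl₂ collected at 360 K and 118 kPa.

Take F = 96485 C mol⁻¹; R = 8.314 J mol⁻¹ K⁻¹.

Q = I·t = 16.40 A × 7200.0 s = 118100 C.
n(e⁻) = Q/F = 118100 / 96485 = 1.224 mol.
2 electrons are transferred per Cl₂ molecule, so n(Cl₂) = 1.224 / 2 = 0.6119 mol.
V = nRT/P = (0.6119 × 8.314 × 360) / (118 × 10³ Pa) = 0.0155 m³ = 15.5 L.

15.5 L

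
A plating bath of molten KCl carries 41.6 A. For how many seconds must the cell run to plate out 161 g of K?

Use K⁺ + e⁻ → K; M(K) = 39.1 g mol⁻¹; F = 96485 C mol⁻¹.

n(K) = m/M = 161 / 39.1 = 4.118 mol.
Each K atom requires 1 electron, so n(e⁻) = 1 × 4.118 = 4.118 mol.
Q = n(e⁻)·F = 4.118 × 96485 = 397300 C.
t = Q/I = 397300 / 41.60 A = 9550 s.

9550 s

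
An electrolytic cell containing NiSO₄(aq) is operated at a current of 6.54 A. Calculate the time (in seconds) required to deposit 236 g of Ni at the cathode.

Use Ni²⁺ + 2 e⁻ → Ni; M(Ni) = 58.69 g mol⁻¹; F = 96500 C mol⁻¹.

n(Ni) = m/M = 236 / 58.69 = 4.021 mol.
Each Ni atom requires 2 electrons, so n(e⁻) = 2 × 4.021 = 8.042 mol.
Q = n(e⁻)·F = 8.042 × 96500 = 776100 C.
t = Q/I = 776100 / 6.540 A = 118700 s.

1.19 × 10⁵ s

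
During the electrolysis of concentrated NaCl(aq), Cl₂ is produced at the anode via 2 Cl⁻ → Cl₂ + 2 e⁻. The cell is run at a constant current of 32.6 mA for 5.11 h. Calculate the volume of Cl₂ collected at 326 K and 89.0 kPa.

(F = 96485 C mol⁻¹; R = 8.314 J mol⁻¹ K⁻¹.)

0.0946 L

Q = I·t = 0.03260 A × 18396 s = 599.7 C.
n(e⁻) = Q/F = 599.7 / 96485 = 0.006216 mol.
2 electrons are transferred per Cl₂ molecule, so n(Cl₂) = 0.006216 / 2 = 0.003108 mol.
V = nRT/P = (0.003108 × 8.314 × 326) / (89.0 × 10³ Pa) = 9.46 × 10⁻⁵ m³ = 0.0946 L.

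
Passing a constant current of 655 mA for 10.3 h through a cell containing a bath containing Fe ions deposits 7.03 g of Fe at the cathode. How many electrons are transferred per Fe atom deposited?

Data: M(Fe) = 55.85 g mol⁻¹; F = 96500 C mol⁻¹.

2

Q = I·t = 0.6550 A × 37080 s = 24290 C, so n(e⁻) = 24290/96500 = 0.2517 mol.
n(Fe) deposited = 7.03 / 55.85 = 0.1259 mol.
Electrons per atom = n(e⁻)/n(Fe) = 0.2517 / 0.1259 = 2.00 ≈ 2, so the ion is Fe²⁺.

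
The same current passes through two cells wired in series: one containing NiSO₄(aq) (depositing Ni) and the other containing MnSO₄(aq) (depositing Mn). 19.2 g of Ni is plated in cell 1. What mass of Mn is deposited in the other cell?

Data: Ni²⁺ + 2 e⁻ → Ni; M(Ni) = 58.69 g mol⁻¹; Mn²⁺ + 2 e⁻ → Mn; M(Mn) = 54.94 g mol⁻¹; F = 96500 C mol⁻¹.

18.0 g

n(Ni) = 19.2 / 58.69 = 0.3271 mol.
Since Ni²⁺ + 2 e⁻ → Ni, n(e⁻) passed = 2 × 0.3271 = 0.6543 mol.
Cells in series carry the same charge, so the same 0.6543 mol of electrons passes through cell 2.
Mn²⁺ + 2 e⁻ → Mn, so n(Mn) = 0.6543 / 2 = 0.3271 mol.
m(Mn) = 0.3271 × 54.94 = 18.0 g.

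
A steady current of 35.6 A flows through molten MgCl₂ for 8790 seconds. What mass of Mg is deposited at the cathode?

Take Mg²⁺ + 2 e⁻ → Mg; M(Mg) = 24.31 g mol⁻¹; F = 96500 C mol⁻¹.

Q = I·t = 35.60 A × 8790.0 s = 312900 C.
n(e⁻) = Q/F = 312900 / 96500 = 3.243 mol.
Mg²⁺ + 2 e⁻ → Mg, so n(Mg) = n(e⁻)/2 = 1.621 mol.
m = n·M = 1.621 × 24.31 = 39.4 g.

39.4 g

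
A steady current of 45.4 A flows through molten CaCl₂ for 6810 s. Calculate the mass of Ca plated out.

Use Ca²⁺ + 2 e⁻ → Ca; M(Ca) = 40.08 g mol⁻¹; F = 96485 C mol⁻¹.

64.2 g

Q = I·t = 45.40 A × 6810.0 s = 309200 C.
n(e⁻) = Q/F = 309200 / 96485 = 3.204 mol.
Ca²⁺ + 2 e⁻ → Ca, so n(Ca) = n(e⁻)/2 = 1.602 mol.
m = n·M = 1.602 × 40.08 = 64.2 g.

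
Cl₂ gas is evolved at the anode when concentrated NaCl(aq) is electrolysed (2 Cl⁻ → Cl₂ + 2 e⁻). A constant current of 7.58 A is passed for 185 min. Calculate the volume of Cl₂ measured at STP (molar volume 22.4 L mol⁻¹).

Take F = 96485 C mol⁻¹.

9.77 L

Q = I·t = 7.580 A × 11100 s = 84140 C.
n(e⁻) = Q/F = 84140 / 96485 = 0.8720 mol.
2 electrons are transferred per Cl₂ molecule, so n(Cl₂) = 0.8720 / 2 = 0.4360 mol.
V = n × V_m = 0.4360 × 22.4 = 9.77 L.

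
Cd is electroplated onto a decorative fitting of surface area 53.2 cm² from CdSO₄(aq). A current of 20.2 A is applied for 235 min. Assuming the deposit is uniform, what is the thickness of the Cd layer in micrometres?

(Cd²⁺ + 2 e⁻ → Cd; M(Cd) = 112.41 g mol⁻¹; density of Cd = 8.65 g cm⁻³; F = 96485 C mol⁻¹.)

Q = I·t = 20.20 × 14100 = 284800 C; n(e⁻) = 2.952 mol.
n(Cd) = n(e⁻)/2 = 1.476 mol, so m = 1.476 × 112.41 = 165.9 g.
Volume = m/ρ = 165.9 / 8.65 = 19.18 cm³.
Thickness = V/A = 19.18 / 53.2 = 0.361 cm = 3610 μm.

3610 μm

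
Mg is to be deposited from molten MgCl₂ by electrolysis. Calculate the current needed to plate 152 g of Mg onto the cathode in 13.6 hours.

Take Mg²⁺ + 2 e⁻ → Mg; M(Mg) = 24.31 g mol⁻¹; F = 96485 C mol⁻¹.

n(Mg) = 152 / 24.31 = 6.253 mol.
n(e⁻) = 2 × 6.253 = 12.51 mol.
Q = n(e⁻)·F = 12.51 × 96485 = 1207000 C.
I = Q/t = 1207000 / 48960 s = 24.6 A.

24.6 A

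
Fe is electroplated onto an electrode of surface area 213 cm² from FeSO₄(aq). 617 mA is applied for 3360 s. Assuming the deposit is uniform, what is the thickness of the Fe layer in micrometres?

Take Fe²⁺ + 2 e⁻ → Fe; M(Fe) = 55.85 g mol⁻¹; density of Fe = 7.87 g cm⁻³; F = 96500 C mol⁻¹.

Q = I·t = 0.6170 × 3360.0 = 2073 C; n(e⁻) = 0.02148 mol.
n(Fe) = n(e⁻)/2 = 0.01074 mol, so m = 0.01074 × 55.85 = 0.5999 g.
Volume = m/ρ = 0.5999 / 7.87 = 0.07623 cm³.
Thickness = V/A = 0.07623 / 213 = 3.58 × 10⁻⁴ cm = 3.58 μm.

3.58 μm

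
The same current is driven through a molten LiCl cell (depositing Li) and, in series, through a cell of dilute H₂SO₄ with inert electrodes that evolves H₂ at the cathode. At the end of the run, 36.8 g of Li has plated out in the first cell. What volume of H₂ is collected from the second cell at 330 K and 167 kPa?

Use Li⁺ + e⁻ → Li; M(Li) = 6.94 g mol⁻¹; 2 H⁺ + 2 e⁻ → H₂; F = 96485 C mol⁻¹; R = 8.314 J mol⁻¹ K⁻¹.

43.6 L

n(Li) = 36.8 / 6.94 = 5.303 mol, so n(e⁻) = 1 × 5.303 = 5.303 mol.
The cells are in series, so the same 5.303 mol of electrons passes through the second cell.
2 H⁺ + 2 e⁻ → H₂ — 2 mol e⁻ per mol H₂, so n(H₂) = 5.303/2 = 2.651 mol.
V = nRT/P = (2.651 × 8.314 × 330) / (167 × 10³) = 0.0436 m³ = 43.6 L.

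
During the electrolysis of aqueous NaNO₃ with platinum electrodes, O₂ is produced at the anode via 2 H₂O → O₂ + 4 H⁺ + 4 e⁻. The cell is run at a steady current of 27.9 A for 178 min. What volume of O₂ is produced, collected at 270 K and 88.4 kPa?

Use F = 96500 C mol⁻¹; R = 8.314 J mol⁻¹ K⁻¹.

Q = I·t = 27.90 A × 10680 s = 298000 C.
n(e⁻) = Q/F = 298000 / 96500 = 3.088 mol.
4 electrons are transferred per O₂ molecule, so n(O₂) = 3.088 / 4 = 0.7719 mol.
V = nRT/P = (0.7719 × 8.314 × 270) / (88.4 × 10³ Pa) = 0.0196 m³ = 19.6 L.

19.6 L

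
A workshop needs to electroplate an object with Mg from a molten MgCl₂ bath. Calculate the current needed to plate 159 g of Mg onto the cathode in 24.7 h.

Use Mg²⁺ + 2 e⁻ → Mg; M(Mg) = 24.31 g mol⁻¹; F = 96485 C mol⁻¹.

n(Mg) = 159 / 24.31 = 6.541 mol.
n(e⁻) = 2 × 6.541 = 13.08 mol.
Q = n(e⁻)·F = 13.08 × 96485 = 1262000 C.
I = Q/t = 1262000 / 88920 s = 14.2 A.

14.2 A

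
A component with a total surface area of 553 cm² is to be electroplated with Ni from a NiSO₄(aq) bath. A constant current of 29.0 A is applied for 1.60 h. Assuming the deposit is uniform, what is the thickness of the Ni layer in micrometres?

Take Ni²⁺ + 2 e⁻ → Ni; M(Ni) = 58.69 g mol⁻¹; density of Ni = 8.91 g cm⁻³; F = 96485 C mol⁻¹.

103 μm

Q = I·t = 29.00 × 5760.0 = 167000 C; n(e⁻) = 1.731 mol.
n(Ni) = n(e⁻)/2 = 0.8656 mol, so m = 0.8656 × 58.69 = 50.80 g.
Volume = m/ρ = 50.80 / 8.91 = 5.702 cm³.
Thickness = V/A = 5.702 / 553 = 0.0103 cm = 103 μm.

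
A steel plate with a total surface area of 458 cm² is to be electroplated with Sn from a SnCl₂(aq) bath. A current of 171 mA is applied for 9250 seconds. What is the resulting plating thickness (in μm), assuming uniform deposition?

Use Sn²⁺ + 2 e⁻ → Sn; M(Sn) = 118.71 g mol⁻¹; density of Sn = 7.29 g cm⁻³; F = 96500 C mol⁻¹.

2.91 μm

Q = I·t = 0.1710 × 9250.0 = 1582 C; n(e⁻) = 0.01639 mol.
n(Sn) = n(e⁻)/2 = 0.008196 mol, so m = 0.008196 × 118.71 = 0.9729 g.
Volume = m/ρ = 0.9729 / 7.29 = 0.1335 cm³.
Thickness = V/A = 0.1335 / 458 = 2.91 × 10⁻⁴ cm = 2.91 μm.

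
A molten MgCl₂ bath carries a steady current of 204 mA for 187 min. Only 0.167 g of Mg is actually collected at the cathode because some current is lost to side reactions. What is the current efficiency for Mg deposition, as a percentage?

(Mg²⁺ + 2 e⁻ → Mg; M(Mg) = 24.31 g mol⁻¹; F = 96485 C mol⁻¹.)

Q = I·t = 0.2040 × 11220 = 2289 C; n(e⁻) = 2289/96485 = 0.02372 mol.
Theoretical n(Mg) = n(e⁻)/2 = 0.01186 mol, i.e. m_theo = 0.01186 × 24.31 = 0.2883 g.
Efficiency = m_actual / m_theo = 0.167 / 0.2883 = 57.9 %.

57.9 %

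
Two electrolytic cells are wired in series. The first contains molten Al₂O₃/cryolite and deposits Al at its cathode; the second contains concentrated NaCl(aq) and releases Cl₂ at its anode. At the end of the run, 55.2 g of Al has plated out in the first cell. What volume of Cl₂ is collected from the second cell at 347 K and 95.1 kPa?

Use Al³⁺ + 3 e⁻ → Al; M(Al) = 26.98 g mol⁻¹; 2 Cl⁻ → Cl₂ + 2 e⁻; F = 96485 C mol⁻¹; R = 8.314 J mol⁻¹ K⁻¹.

93.1 L

n(Al) = 55.2 / 26.98 = 2.046 mol, so n(e⁻) = 3 × 2.046 = 6.138 mol.
The cells are in series, so the same 6.138 mol of electrons passes through the second cell.
2 Cl⁻ → Cl₂ + 2 e⁻ — 2 mol e⁻ per mol Cl₂, so n(Cl₂) = 6.138/2 = 3.069 mol.
V = nRT/P = (3.069 × 8.314 × 347) / (95.1 × 10³) = 0.0931 m³ = 93.1 L.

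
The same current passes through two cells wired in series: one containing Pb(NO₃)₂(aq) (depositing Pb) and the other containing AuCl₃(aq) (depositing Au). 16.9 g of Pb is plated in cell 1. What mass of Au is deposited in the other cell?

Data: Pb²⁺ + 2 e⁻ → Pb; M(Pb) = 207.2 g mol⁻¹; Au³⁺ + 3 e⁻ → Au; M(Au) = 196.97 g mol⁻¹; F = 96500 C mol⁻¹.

10.7 g

n(Pb) = 16.9 / 207.2 = 0.08156 mol.
Since Pb²⁺ + 2 e⁻ → Pb, n(e⁻) passed = 2 × 0.08156 = 0.1631 mol.
Cells in series carry the same charge, so the same 0.1631 mol of electrons passes through cell 2.
Au³⁺ + 3 e⁻ → Au, so n(Au) = 0.1631 / 3 = 0.05438 mol.
m(Au) = 0.05438 × 196.97 = 10.7 g.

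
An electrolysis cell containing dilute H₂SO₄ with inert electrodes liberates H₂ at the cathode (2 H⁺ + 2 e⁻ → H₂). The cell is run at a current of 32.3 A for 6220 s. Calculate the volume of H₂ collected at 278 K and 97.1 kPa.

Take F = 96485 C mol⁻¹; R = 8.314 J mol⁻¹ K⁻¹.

Q = I·t = 32.30 A × 6220.0 s = 200900 C.
n(e⁻) = Q/F = 200900 / 96485 = 2.082 mol.
2 electrons are transferred per H₂ molecule, so n(H₂) = 2.082 / 2 = 1.041 mol.
V = nRT/P = (1.041 × 8.314 × 278) / (97.1 × 10³ Pa) = 0.0248 m³ = 24.8 L.

24.8 L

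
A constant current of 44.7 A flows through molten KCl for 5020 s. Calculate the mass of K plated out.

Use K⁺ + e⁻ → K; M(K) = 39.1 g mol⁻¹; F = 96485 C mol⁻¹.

90.9 g

Q = I·t = 44.70 A × 5020.0 s = 224400 C.
n(e⁻) = Q/F = 224400 / 96485 = 2.326 mol.
K⁺ + e⁻ → K, so n(K) = n(e⁻)/1 = 2.326 mol.
m = n·M = 2.326 × 39.1 = 90.9 g.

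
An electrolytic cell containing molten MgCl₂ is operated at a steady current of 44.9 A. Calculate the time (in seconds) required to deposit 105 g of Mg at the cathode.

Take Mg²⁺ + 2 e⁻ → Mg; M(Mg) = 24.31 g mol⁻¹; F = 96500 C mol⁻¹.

n(Mg) = m/M = 105 / 24.31 = 4.319 mol.
Each Mg atom requires 2 electrons, so n(e⁻) = 2 × 4.319 = 8.638 mol.
Q = n(e⁻)·F = 8.638 × 96500 = 833600 C.
t = Q/I = 833600 / 44.90 A = 18570 s.

18600 s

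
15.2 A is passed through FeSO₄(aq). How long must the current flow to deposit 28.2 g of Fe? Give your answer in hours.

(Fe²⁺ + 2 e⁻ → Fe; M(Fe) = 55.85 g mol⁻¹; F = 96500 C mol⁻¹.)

1.78 h

n(Fe) = m/M = 28.2 / 55.85 = 0.5049 mol.
Each Fe atom requires 2 electrons, so n(e⁻) = 2 × 0.5049 = 1.010 mol.
Q = n(e⁻)·F = 1.010 × 96500 = 97450 C.
t = Q/I = 97450 / 15.20 A = 6411 s = 1.78 h.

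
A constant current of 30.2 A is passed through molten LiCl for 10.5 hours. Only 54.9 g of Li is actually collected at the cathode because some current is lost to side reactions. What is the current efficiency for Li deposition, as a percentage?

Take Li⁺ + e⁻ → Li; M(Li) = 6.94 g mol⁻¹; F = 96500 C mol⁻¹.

66.9 %

Q = I·t = 30.20 × 37800 = 1142000 C; n(e⁻) = 1142000/96500 = 11.83 mol.
Theoretical n(Li) = n(e⁻)/1 = 11.83 mol, i.e. m_theo = 11.83 × 6.94 = 82.10 g.
Efficiency = m_actual / m_theo = 54.9 / 82.10 = 66.9 %.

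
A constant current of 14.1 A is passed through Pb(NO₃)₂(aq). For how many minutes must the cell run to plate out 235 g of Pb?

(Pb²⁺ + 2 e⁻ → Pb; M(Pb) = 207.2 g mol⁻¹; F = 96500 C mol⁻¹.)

259 min

n(Pb) = m/M = 235 / 207.2 = 1.134 mol.
Each Pb atom requires 2 electrons, so n(e⁻) = 2 × 1.134 = 2.268 mol.
Q = n(e⁻)·F = 2.268 × 96500 = 218900 C.
t = Q/I = 218900 / 14.10 A = 15520 s = 259 min.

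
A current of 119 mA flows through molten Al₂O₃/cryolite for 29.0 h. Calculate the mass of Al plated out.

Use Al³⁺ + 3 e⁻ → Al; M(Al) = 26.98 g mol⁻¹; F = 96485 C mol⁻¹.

Q = I·t = 0.1190 A × 104400 s = 12420 C.
n(e⁻) = Q/F = 12420 / 96485 = 0.1288 mol.
Al³⁺ + 3 e⁻ → Al, so n(Al) = n(e⁻)/3 = 0.04292 mol.
m = n·M = 0.04292 × 26.98 = 1.16 g.

1.16 g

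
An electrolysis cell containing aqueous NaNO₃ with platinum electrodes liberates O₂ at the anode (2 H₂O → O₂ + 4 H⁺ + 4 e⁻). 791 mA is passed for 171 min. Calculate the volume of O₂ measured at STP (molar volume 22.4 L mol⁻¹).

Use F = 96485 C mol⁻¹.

0.471 L

Q = I·t = 0.7910 A × 10260 s = 8116 C.
n(e⁻) = Q/F = 8116 / 96485 = 0.08411 mol.
4 electrons are transferred per O₂ molecule, so n(O₂) = 0.08411 / 4 = 0.02103 mol.
V = n × V_m = 0.02103 × 22.4 = 0.471 L.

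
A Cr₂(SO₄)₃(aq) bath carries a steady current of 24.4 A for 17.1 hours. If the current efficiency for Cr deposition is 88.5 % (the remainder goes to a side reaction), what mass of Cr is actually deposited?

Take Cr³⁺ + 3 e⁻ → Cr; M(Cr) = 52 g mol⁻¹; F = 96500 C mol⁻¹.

239 g

Q = I·t = 24.40 × 61560 = 1502000 C.
n(e⁻) = 1502000/96500 = 15.57 mol; theoretically n(Cr) = 15.57/3 = 5.188 mol, m_theo = 269.8 g.
At 88.5 % efficiency, m_actual = 0.885 × 269.8 = 239 g.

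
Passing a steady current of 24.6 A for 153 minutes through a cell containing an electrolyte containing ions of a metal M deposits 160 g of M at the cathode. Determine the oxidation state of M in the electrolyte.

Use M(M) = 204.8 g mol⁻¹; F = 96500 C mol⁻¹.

Q = I·t = 24.60 A × 9180.0 s = 225800 C, so n(e⁻) = 225800/96500 = 2.340 mol.
n(M) deposited = 160 / 204.8 = 0.7812 mol.
Electrons per atom = n(e⁻)/n(M) = 2.340 / 0.7812 = 3.00 ≈ 3, so the ion is M³⁺.

+3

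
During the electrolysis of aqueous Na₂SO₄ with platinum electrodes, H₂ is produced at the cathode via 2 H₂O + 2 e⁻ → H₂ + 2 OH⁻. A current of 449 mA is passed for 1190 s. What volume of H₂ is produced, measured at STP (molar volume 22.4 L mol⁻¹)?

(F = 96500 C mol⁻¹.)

Q = I·t = 0.4490 A × 1190.0 s = 534.3 C.
n(e⁻) = Q/F = 534.3 / 96500 = 0.005537 mol.
2 electrons are transferred per H₂ molecule, so n(H₂) = 0.005537 / 2 = 0.002768 mol.
V = n × V_m = 0.002768 × 22.4 = 0.0620 L.

0.0620 L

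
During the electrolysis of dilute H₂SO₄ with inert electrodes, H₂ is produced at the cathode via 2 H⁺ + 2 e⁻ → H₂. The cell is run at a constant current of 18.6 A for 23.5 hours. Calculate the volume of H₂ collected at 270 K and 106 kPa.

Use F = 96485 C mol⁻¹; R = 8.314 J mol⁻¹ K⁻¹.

Q = I·t = 18.60 A × 84600 s = 1574000 C.
n(e⁻) = Q/F = 1574000 / 96485 = 16.31 mol.
2 electrons are transferred per H₂ molecule, so n(H₂) = 16.31 / 2 = 8.154 mol.
V = nRT/P = (8.154 × 8.314 × 270) / (106 × 10³ Pa) = 0.173 m³ = 173 L.

173 L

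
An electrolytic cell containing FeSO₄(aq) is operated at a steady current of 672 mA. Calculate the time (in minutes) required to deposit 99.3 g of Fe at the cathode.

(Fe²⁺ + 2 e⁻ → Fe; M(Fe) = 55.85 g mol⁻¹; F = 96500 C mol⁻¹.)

n(Fe) = m/M = 99.3 / 55.85 = 1.778 mol.
Each Fe atom requires 2 electrons, so n(e⁻) = 2 × 1.778 = 3.556 mol.
Q = n(e⁻)·F = 3.556 × 96500 = 343100 C.
t = Q/I = 343100 / 0.6720 A = 510600 s = 8510 min.

8510 min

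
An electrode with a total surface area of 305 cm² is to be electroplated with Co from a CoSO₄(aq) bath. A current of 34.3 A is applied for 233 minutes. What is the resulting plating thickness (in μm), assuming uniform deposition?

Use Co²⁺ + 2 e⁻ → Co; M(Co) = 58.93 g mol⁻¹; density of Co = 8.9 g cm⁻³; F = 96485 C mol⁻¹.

539 μm

Q = I·t = 34.30 × 13980 = 479500 C; n(e⁻) = 4.970 mol.
n(Co) = n(e⁻)/2 = 2.485 mol, so m = 2.485 × 58.93 = 146.4 g.
Volume = m/ρ = 146.4 / 8.9 = 16.45 cm³.
Thickness = V/A = 16.45 / 305 = 0.0539 cm = 539 μm.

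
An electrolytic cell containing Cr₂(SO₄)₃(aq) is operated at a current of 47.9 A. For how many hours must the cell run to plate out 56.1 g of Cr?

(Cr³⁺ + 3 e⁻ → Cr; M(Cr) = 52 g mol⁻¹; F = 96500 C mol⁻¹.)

1.81 h

n(Cr) = m/M = 56.1 / 52 = 1.079 mol.
Each Cr atom requires 3 electrons, so n(e⁻) = 3 × 1.079 = 3.237 mol.
Q = n(e⁻)·F = 3.237 × 96500 = 312300 C.
t = Q/I = 312300 / 47.90 A = 6520 s = 1.81 h.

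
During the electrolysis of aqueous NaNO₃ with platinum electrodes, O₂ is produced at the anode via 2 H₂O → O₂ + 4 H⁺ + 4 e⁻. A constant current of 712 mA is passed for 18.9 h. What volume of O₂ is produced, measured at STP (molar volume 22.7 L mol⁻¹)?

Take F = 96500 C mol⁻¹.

2.85 L

Q = I·t = 0.7120 A × 68040 s = 48440 C.
n(e⁻) = Q/F = 48440 / 96500 = 0.5020 mol.
4 electrons are transferred per O₂ molecule, so n(O₂) = 0.5020 / 4 = 0.1255 mol.
V = n × V_m = 0.1255 × 22.7 = 2.85 L.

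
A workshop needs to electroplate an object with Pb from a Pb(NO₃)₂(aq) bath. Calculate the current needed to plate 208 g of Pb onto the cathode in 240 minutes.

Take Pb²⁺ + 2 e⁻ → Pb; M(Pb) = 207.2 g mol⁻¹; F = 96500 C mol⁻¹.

n(Pb) = 208 / 207.2 = 1.004 mol.
n(e⁻) = 2 × 1.004 = 2.008 mol.
Q = n(e⁻)·F = 2.008 × 96500 = 193700 C.
I = Q/t = 193700 / 14400 s = 13.5 A.

13.5 A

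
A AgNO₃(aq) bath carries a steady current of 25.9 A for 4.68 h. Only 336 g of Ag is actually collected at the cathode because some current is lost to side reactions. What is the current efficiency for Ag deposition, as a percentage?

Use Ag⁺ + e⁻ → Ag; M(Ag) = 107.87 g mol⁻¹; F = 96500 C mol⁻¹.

68.9 %

Q = I·t = 25.90 × 16848 = 436400 C; n(e⁻) = 436400/96500 = 4.522 mol.
Theoretical n(Ag) = n(e⁻)/1 = 4.522 mol, i.e. m_theo = 4.522 × 107.87 = 487.8 g.
Efficiency = m_actual / m_theo = 336 / 487.8 = 68.9 %.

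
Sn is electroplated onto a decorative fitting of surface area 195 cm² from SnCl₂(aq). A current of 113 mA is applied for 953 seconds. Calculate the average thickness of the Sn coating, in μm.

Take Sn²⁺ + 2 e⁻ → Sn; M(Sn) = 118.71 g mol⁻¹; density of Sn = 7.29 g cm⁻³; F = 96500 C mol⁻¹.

0.466 μm

Q = I·t = 0.1130 × 953.00 = 107.7 C; n(e⁻) = 0.001116 mol.
n(Sn) = n(e⁻)/2 = 0.0005580 mol, so m = 0.0005580 × 118.71 = 0.06624 g.
Volume = m/ρ = 0.06624 / 7.29 = 0.009086 cm³.
Thickness = V/A = 0.009086 / 195 = 4.66 × 10⁻⁵ cm = 0.466 μm.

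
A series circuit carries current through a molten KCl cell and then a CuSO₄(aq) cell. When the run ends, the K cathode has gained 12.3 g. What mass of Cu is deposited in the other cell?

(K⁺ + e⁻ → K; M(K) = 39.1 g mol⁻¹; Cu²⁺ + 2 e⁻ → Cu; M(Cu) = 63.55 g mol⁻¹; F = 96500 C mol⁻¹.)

10.0 g

n(K) = 12.3 / 39.1 = 0.3146 mol.
Since K⁺ + e⁻ → K, n(e⁻) passed = 1 × 0.3146 = 0.3146 mol.
Cells in series carry the same charge, so the same 0.3146 mol of electrons passes through cell 2.
Cu²⁺ + 2 e⁻ → Cu, so n(Cu) = 0.3146 / 2 = 0.1573 mol.
m(Cu) = 0.1573 × 63.55 = 10.0 g.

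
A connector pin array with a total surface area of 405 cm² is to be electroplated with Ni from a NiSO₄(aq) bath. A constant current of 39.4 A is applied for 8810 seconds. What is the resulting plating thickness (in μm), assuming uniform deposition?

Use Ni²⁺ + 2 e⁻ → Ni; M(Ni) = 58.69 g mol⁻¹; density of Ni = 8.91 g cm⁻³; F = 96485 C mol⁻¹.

Q = I·t = 39.40 × 8810.0 = 347100 C; n(e⁻) = 3.598 mol.
n(Ni) = n(e⁻)/2 = 1.799 mol, so m = 1.799 × 58.69 = 105.6 g.
Volume = m/ρ = 105.6 / 8.91 = 11.85 cm³.
Thickness = V/A = 11.85 / 405 = 0.0293 cm = 293 μm.

293 μm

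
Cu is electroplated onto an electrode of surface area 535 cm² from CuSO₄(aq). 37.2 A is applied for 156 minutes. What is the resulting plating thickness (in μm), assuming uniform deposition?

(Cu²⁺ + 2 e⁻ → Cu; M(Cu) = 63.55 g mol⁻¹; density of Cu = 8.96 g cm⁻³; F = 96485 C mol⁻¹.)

239 μm

Q = I·t = 37.20 × 9360.0 = 348200 C; n(e⁻) = 3.609 mol.
n(Cu) = n(e⁻)/2 = 1.804 mol, so m = 1.804 × 63.55 = 114.7 g.
Volume = m/ρ = 114.7 / 8.96 = 12.80 cm³.
Thickness = V/A = 12.80 / 535 = 0.0239 cm = 239 μm.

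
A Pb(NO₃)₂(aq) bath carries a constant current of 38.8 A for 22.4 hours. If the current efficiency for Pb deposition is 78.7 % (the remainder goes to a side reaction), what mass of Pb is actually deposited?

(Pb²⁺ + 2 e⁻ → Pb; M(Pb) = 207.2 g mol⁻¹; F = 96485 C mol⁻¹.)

Q = I·t = 38.80 × 80640 = 3129000 C.
n(e⁻) = 3129000/96485 = 32.43 mol; theoretically n(Pb) = 32.43/2 = 16.21 mol, m_theo = 3360 g.
At 78.7 % efficiency, m_actual = 0.787 × 3360 = 2640 g.

2640 g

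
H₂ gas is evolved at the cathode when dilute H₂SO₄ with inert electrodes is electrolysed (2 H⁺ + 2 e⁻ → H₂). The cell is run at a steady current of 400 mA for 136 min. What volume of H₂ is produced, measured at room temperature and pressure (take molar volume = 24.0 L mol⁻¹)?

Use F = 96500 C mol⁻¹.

Q = I·t = 0.4000 A × 8160.0 s = 3264 C.
n(e⁻) = Q/F = 3264 / 96500 = 0.03382 mol.
2 electrons are transferred per H₂ molecule, so n(H₂) = 0.03382 / 2 = 0.01691 mol.
V = n × V_m = 0.01691 × 24.0 = 0.406 L.

0.406 L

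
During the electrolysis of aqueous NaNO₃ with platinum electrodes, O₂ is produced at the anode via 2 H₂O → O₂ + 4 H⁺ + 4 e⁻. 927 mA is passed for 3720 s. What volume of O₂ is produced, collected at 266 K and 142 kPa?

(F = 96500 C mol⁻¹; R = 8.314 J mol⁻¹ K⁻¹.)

0.139 L

Q = I·t = 0.9270 A × 3720.0 s = 3448 C.
n(e⁻) = Q/F = 3448 / 96500 = 0.03574 mol.
4 electrons are transferred per O₂ molecule, so n(O₂) = 0.03574 / 4 = 0.008934 mol.
V = nRT/P = (0.008934 × 8.314 × 266) / (142 × 10³ Pa) = 1.39 × 10⁻⁴ m³ = 0.139 L.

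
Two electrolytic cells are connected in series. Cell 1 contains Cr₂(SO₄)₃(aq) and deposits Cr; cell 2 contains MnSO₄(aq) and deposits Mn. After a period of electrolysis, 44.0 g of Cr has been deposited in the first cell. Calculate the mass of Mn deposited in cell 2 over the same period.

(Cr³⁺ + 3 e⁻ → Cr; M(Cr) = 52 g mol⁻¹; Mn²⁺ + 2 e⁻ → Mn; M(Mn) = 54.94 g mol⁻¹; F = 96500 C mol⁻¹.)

69.7 g

n(Cr) = 44.0 / 52 = 0.8462 mol.
Since Cr³⁺ + 3 e⁻ → Cr, n(e⁻) passed = 3 × 0.8462 = 2.538 mol.
Cells in series carry the same charge, so the same 2.538 mol of electrons passes through cell 2.
Mn²⁺ + 2 e⁻ → Mn, so n(Mn) = 2.538 / 2 = 1.269 mol.
m(Mn) = 1.269 × 54.94 = 69.7 g.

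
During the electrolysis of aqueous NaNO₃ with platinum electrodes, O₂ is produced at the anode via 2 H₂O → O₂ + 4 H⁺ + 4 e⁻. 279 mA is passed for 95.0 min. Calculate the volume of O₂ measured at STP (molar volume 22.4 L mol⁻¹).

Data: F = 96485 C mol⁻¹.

0.0923 L

Q = I·t = 0.2790 A × 5700.0 s = 1590 C.
n(e⁻) = Q/F = 1590 / 96485 = 0.01648 mol.
4 electrons are transferred per O₂ molecule, so n(O₂) = 0.01648 / 4 = 0.004121 mol.
V = n × V_m = 0.004121 × 22.4 = 0.0923 L.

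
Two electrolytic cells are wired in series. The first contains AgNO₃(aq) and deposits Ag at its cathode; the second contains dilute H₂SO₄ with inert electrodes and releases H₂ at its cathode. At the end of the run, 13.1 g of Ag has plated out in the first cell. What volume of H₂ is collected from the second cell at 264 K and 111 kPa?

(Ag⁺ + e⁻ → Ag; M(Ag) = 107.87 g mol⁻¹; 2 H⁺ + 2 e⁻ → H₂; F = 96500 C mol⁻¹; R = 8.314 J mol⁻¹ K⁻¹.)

1.20 L

n(Ag) = 13.1 / 107.87 = 0.1214 mol, so n(e⁻) = 1 × 0.1214 = 0.1214 mol.
The cells are in series, so the same 0.1214 mol of electrons passes through the second cell.
2 H⁺ + 2 e⁻ → H₂ — 2 mol e⁻ per mol H₂, so n(H₂) = 0.1214/2 = 0.06072 mol.
V = nRT/P = (0.06072 × 8.314 × 264) / (111 × 10³) = 0.00120 m³ = 1.20 L.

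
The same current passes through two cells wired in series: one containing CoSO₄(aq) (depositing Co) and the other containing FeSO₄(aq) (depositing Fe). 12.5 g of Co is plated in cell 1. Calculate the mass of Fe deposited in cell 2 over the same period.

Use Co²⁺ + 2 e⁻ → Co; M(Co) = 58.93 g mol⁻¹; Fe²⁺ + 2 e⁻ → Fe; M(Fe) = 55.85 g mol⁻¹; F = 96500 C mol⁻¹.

11.8 g

n(Co) = 12.5 / 58.93 = 0.2121 mol.
Since Co²⁺ + 2 e⁻ → Co, n(e⁻) passed = 2 × 0.2121 = 0.4242 mol.
Cells in series carry the same charge, so the same 0.4242 mol of electrons passes through cell 2.
Fe²⁺ + 2 e⁻ → Fe, so n(Fe) = 0.4242 / 2 = 0.2121 mol.
m(Fe) = 0.2121 × 55.85 = 11.8 g.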